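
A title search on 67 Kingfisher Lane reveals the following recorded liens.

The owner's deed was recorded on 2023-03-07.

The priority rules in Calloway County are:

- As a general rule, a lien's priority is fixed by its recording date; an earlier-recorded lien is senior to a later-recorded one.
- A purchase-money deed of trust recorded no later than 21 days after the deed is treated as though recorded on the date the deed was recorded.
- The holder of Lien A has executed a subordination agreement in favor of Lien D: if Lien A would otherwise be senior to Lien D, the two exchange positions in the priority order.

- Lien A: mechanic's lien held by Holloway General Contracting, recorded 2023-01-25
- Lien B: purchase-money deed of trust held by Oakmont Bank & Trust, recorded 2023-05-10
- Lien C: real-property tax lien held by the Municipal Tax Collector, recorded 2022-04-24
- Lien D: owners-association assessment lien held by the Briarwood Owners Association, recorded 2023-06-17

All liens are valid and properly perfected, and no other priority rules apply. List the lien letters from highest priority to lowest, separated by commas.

C, D, B, A

Effective dates: B was recorded 64 days after the deed, outside the 21-day window, so it keeps its recording date.
By effective date, earliest first: C (2022-04-24), A (2023-01-25), B (2023-05-10), D (2023-06-17).
The subordination applies — A was senior to D — so A and D swap.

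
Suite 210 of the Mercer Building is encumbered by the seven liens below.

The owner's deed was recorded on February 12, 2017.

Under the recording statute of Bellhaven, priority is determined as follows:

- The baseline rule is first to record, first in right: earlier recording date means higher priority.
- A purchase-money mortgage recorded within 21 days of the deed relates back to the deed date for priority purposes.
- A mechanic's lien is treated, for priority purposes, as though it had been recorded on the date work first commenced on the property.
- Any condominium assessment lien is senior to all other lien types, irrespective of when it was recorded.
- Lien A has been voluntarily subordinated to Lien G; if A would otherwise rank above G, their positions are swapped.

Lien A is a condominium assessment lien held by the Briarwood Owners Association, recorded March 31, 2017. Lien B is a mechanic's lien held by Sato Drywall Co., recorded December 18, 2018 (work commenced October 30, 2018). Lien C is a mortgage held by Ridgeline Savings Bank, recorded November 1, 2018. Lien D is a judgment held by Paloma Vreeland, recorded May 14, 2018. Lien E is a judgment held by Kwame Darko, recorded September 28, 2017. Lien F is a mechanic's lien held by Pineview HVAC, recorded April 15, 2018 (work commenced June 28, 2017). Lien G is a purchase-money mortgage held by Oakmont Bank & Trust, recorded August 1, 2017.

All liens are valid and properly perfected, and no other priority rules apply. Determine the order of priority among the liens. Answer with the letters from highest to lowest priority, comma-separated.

Adjusting effective dates: B is treated as recorded October 30, 2018, the work-commencement date; F relates back to June 28, 2017 (work commenced); G was recorded 170 days after the deed — beyond 21 days — so no relation-back applies.
A is a condominium assessment lien and takes priority over every other lien.
The other liens, earliest effective date first: F (June 28, 2017), G (August 1, 2017), E (September 28, 2017), D (May 14, 2018), B (October 30, 2018), C (November 1, 2018).
A is senior to G before the subordination, so the two trade places.

G, F, A, E, D, B, C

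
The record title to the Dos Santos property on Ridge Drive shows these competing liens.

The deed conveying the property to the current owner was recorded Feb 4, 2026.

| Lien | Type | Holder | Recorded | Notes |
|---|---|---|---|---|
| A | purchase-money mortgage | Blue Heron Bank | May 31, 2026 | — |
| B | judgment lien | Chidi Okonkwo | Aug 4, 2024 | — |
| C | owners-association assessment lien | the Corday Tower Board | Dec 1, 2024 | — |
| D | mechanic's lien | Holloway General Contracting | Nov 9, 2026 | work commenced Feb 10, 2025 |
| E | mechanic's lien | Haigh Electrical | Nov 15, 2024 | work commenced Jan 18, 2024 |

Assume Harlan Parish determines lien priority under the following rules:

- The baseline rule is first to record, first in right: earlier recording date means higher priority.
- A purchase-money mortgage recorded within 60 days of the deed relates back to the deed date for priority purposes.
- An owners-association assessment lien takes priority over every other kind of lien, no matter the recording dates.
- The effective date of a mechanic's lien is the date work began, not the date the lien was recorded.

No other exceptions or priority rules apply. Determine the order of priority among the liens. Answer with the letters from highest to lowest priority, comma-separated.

C, E, B, D, A

First, effective dates: A was recorded 116 days after the deed, outside the 60-day window, so it keeps its recording date; D relates back to Feb 10, 2025 (work commenced); E relates back to Jan 18, 2024 (work commenced).
C, as an owners-association assessment lien, has superpriority and ranks first.
Among the remaining liens, by effective date: E (Jan 18, 2024), B (Aug 4, 2024), D (Feb 10, 2025), A (May 31, 2026).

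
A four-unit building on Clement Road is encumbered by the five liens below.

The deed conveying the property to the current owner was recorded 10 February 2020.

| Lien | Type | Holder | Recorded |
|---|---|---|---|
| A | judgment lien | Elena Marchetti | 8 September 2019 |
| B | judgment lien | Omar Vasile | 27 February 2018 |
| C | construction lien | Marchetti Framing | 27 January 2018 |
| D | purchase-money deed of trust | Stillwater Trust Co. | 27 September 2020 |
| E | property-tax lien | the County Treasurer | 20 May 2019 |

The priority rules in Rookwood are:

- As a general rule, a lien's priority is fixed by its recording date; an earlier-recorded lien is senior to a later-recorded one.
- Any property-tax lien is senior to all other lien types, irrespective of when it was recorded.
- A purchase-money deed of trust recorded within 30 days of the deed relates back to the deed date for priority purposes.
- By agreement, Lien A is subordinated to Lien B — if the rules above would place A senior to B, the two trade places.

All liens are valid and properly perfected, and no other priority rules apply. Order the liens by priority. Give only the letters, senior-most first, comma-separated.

E, C, B, A, D

Effective dates: D missed the 30-day window (230 days after the deed), so its recording date stands.
E is a property-tax lien, so it outranks all other liens regardless of date.
The other liens, earliest effective date first: C (27 January 2018), B (27 February 2018), A (8 September 2019), D (27 September 2020).
Since A is not senior to B, the subordination leaves the order unchanged.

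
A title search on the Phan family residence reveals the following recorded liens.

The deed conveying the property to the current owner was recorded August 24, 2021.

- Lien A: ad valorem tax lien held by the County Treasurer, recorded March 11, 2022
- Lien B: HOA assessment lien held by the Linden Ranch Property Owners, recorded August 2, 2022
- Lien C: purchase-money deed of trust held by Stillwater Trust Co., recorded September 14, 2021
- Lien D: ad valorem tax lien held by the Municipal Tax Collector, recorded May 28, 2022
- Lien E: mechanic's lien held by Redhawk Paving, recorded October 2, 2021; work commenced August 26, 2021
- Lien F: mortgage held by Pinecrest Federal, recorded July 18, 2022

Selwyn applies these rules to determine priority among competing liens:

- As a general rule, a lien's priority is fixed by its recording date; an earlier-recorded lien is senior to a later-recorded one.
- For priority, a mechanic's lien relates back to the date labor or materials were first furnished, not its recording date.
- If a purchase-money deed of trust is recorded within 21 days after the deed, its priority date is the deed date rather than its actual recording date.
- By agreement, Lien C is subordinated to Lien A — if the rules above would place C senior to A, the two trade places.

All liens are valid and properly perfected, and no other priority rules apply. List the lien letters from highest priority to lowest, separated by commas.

A, E, C, D, F, B

Effective dates after the stated exceptions: C was recorded within the 21-day window, so its effective date is the deed date August 24, 2021; E relates back to August 26, 2021 (work commenced).
Ordering by effective date: C (August 24, 2021), E (August 26, 2021), A (March 11, 2022), D (May 28, 2022), F (July 18, 2022), B (August 2, 2022).
C is senior to A before the subordination, so the two trade places.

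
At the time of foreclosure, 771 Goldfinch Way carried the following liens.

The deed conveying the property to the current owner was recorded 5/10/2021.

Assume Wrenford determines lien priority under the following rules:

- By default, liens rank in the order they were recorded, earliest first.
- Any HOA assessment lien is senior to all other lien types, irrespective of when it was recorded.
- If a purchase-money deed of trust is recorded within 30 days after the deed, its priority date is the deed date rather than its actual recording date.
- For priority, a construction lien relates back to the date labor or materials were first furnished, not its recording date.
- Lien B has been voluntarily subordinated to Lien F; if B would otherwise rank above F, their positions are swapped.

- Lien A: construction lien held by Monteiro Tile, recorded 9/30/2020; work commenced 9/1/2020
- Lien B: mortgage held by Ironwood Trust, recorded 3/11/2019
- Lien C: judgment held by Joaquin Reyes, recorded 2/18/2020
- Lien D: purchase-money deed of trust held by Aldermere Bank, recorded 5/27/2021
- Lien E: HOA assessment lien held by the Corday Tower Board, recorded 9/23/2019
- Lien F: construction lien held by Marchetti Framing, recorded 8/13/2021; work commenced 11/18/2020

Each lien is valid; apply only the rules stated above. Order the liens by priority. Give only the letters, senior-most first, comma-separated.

E, F, C, A, B, D

First, effective dates: A's effective date is 9/1/2020, when work began; D's effective date is the deed date, 5/10/2021; F is treated as recorded 11/18/2020, the work-commencement date.
E is an HOA assessment lien, so it outranks all other liens regardless of date.
Remaining liens by effective date: B (3/11/2019), C (2/18/2020), A (9/1/2020), F (11/18/2020), D (5/10/2021).
The subordination applies — B was senior to F — so B and F swap.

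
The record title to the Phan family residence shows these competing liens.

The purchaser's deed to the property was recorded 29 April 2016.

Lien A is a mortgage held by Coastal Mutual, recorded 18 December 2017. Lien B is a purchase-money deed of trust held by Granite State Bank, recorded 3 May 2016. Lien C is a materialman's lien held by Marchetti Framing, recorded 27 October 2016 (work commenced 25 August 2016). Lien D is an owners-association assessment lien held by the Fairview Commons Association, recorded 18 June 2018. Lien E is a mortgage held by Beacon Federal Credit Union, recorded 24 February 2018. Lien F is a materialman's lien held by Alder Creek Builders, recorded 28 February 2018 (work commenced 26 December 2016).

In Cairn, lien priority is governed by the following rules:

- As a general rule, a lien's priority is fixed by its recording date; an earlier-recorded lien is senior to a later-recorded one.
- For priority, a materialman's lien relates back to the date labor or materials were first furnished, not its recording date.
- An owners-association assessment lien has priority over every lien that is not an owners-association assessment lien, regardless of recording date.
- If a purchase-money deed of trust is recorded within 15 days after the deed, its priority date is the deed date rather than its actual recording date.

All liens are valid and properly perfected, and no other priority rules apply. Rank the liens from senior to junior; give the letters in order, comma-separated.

D, B, C, F, A, E

Adjusting effective dates: B's effective date is the deed date, 29 April 2016; C is treated as recorded 25 August 2016, the work-commencement date; F is treated as recorded 26 December 2016, the work-commencement date.
As an owners-association assessment lien, D is senior to every other lien.
Ordering the rest by effective date: B (29 April 2016), C (25 August 2016), F (26 December 2016), A (18 December 2017), E (24 February 2018).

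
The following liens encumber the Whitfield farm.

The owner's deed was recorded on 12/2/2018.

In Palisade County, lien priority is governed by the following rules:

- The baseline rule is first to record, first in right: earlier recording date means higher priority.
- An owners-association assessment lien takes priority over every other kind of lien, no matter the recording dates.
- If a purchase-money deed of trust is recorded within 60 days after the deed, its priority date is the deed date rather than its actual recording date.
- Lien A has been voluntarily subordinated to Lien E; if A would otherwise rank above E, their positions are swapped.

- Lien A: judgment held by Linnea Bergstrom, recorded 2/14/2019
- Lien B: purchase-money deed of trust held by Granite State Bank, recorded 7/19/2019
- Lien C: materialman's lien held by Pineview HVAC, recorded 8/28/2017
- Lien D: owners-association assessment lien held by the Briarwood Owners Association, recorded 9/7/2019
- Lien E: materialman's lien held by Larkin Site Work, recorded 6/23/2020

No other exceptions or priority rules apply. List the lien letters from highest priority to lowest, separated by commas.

D, C, E, B, A

First, effective dates: B was recorded 229 days after the deed — beyond 60 days — so no relation-back applies.
D is an owners-association assessment lien and takes priority over every other lien.
Among the remaining liens, by effective date: C (8/28/2017), A (2/14/2019), B (7/19/2019), E (6/23/2020).
A would otherwise be senior to E, so under the subordination agreement A and E exchange positions.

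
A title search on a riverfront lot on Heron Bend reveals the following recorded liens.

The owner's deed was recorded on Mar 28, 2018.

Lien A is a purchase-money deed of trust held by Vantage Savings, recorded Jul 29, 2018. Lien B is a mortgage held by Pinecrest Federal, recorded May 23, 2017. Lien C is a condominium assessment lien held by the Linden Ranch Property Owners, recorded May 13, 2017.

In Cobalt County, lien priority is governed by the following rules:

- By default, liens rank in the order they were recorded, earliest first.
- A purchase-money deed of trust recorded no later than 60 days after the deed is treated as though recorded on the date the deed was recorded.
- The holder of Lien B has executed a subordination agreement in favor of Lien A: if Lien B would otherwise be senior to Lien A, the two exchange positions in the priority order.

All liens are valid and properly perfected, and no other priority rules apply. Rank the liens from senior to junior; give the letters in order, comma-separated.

C, A, B

First, effective dates: A was recorded 123 days after the deed, outside the 60-day window, so it keeps its recording date.
Ordering by effective date: C (May 13, 2017), B (May 23, 2017), A (Jul 29, 2018).
B would otherwise be senior to A, so under the subordination agreement B and A exchange positions.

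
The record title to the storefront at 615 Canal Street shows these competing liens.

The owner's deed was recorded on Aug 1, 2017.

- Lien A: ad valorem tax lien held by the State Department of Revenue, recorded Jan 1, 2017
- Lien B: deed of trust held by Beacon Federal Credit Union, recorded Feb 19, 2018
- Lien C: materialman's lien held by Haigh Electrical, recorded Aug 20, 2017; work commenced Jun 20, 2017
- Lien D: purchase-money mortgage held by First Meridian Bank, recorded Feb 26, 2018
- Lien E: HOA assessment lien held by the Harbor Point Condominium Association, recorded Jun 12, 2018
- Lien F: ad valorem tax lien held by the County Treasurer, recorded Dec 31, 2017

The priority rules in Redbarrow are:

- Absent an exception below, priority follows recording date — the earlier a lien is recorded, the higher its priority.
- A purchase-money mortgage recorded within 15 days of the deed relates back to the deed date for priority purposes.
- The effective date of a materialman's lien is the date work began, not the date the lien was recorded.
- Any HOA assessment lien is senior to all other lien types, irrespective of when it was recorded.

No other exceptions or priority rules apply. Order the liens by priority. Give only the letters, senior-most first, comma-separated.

Adjusting effective dates: C's effective date is Jun 20, 2017, when work began; D missed the 15-day window (209 days after the deed), so its recording date stands.
E, as an HOA assessment lien, has superpriority and ranks first.
Ordering the rest by effective date: A (Jan 1, 2017), C (Jun 20, 2017), F (Dec 31, 2017), B (Feb 19, 2018), D (Feb 26, 2018).

E, A, C, F, B, D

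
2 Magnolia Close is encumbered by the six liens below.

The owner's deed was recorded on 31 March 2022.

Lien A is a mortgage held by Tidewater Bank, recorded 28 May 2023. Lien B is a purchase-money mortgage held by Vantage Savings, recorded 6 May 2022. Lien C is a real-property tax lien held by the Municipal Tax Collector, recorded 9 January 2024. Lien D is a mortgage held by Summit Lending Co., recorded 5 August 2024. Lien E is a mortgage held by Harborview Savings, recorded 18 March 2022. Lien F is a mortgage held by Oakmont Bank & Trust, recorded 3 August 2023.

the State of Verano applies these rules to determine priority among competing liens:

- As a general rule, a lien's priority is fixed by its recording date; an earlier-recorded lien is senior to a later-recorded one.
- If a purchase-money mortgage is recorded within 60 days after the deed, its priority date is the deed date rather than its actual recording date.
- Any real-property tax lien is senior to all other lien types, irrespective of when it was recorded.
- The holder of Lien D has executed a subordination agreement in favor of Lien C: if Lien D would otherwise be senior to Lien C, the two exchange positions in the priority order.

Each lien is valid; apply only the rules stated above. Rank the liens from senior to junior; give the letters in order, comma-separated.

C, E, B, A, F, D

Effective dates after the stated exceptions: B relates back to the deed date 31 March 2022.
C, as a real-property tax lien, has superpriority and ranks first.
The other liens, earliest effective date first: E (18 March 2022), B (31 March 2022), A (28 May 2023), F (3 August 2023), D (5 August 2024).
D already ranks below C; the subordination has no effect.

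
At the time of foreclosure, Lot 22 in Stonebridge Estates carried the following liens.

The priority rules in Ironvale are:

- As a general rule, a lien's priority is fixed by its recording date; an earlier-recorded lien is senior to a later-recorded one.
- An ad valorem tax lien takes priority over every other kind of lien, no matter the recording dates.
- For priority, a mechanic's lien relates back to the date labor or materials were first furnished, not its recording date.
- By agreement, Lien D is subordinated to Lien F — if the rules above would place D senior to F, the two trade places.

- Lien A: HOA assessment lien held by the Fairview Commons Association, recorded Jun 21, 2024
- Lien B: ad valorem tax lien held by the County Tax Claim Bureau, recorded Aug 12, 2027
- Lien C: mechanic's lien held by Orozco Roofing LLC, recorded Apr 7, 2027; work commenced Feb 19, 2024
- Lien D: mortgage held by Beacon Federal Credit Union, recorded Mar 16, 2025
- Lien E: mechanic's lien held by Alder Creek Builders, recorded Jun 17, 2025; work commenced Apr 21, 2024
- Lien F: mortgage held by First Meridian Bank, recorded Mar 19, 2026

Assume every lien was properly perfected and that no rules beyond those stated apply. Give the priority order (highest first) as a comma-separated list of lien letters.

Effective dates: C's effective date is Feb 19, 2024, when work began; E is treated as recorded Apr 21, 2024, the work-commencement date.
As an ad valorem tax lien, B is senior to every other lien.
Remaining liens by effective date: C (Feb 19, 2024), E (Apr 21, 2024), A (Jun 21, 2024), D (Mar 16, 2025), F (Mar 19, 2026).
D is senior to F before the subordination, so the two trade places.

B, C, E, A, F, D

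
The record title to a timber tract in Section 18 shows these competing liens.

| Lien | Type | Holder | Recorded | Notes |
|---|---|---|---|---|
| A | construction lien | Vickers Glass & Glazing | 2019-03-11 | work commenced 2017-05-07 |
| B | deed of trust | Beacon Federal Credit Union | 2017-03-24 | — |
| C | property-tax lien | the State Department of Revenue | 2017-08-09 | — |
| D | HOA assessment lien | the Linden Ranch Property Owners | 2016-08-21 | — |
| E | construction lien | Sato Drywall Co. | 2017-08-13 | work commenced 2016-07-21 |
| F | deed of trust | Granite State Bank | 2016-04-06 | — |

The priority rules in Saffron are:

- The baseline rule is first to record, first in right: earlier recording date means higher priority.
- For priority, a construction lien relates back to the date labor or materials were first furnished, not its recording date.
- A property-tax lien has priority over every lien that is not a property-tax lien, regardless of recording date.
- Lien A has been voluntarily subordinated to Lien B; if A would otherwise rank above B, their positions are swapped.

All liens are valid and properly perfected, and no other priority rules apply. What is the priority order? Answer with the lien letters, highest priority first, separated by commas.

C, F, E, D, B, A

First, effective dates: A's effective date is 2017-05-07, when work began; E relates back to 2016-07-21 (work commenced).
C is a property-tax lien and takes priority over every other lien.
Remaining liens by effective date: F (2016-04-06), E (2016-07-21), D (2016-08-21), B (2017-03-24), A (2017-05-07).
A is already junior to B, so the subordination agreement changes nothing.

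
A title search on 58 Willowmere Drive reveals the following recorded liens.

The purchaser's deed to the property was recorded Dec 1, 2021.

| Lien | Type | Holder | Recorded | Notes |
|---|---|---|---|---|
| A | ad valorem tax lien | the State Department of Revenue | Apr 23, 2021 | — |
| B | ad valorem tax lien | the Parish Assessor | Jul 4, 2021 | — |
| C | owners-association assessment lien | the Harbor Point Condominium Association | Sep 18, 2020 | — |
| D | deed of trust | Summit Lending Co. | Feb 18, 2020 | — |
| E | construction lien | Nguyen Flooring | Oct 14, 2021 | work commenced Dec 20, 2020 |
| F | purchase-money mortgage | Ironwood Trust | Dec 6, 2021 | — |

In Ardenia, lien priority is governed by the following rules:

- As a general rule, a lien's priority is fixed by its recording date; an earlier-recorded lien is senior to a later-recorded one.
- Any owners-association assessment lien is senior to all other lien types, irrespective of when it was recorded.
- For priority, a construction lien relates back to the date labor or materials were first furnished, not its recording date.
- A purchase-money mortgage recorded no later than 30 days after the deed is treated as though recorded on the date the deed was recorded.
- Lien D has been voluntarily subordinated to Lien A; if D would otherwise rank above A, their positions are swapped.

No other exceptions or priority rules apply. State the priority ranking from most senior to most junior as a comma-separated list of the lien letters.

C, A, E, D, B, F

First, effective dates: E's effective date is Dec 20, 2020, when work began; F relates back to the deed date Dec 1, 2021.
As an owners-association assessment lien, C is senior to every other lien.
The other liens, earliest effective date first: D (Feb 18, 2020), E (Dec 20, 2020), A (Apr 23, 2021), B (Jul 4, 2021), F (Dec 1, 2021).
D is senior to A before the subordination, so the two trade places.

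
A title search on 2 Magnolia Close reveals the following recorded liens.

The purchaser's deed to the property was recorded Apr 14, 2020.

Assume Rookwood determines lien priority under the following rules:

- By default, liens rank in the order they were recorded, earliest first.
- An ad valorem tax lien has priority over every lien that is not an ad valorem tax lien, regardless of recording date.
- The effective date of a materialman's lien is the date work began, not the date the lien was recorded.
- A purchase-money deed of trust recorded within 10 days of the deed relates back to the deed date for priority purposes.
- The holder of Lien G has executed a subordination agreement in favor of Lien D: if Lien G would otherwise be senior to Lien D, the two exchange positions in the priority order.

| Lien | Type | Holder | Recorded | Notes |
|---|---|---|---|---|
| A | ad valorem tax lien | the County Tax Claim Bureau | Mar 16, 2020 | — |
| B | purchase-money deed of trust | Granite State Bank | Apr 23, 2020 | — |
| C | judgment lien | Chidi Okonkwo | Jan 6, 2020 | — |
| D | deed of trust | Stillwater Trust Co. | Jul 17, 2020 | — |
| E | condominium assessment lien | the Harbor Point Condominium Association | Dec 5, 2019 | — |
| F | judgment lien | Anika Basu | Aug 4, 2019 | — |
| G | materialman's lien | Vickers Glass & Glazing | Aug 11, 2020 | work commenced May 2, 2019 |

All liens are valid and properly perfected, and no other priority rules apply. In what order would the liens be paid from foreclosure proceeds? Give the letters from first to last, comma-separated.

A, D, F, E, C, B, G

Effective dates: B relates back to the deed date Apr 14, 2020; G's effective date is May 2, 2019, when work began.
A is an ad valorem tax lien and takes priority over every other lien.
Among the remaining liens, by effective date: G (May 2, 2019), F (Aug 4, 2019), E (Dec 5, 2019), C (Jan 6, 2020), B (Apr 14, 2020), D (Jul 17, 2020).
Because G would otherwise rank above D, the subordination swaps them.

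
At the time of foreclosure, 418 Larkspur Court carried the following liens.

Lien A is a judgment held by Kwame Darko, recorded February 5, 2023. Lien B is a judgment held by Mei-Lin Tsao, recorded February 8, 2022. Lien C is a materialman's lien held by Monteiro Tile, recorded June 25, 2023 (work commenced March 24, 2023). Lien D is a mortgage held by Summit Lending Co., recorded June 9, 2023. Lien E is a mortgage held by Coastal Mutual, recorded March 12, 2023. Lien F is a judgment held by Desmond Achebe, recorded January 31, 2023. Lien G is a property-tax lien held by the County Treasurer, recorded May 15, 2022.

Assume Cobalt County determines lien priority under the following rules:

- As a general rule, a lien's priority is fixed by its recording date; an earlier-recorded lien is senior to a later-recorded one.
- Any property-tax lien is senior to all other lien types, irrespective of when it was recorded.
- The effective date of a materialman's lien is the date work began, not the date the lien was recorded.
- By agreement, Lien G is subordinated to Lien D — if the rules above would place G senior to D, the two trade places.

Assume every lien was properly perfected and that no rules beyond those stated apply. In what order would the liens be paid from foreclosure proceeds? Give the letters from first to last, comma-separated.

D, B, F, A, E, C, G

Effective dates: C relates back to March 24, 2023 (work commenced).
G is a property-tax lien and takes priority over every other lien.
Ordering the rest by effective date: B (February 8, 2022), F (January 31, 2023), A (February 5, 2023), E (March 12, 2023), C (March 24, 2023), D (June 9, 2023).
Because G would otherwise rank above D, the subordination swaps them.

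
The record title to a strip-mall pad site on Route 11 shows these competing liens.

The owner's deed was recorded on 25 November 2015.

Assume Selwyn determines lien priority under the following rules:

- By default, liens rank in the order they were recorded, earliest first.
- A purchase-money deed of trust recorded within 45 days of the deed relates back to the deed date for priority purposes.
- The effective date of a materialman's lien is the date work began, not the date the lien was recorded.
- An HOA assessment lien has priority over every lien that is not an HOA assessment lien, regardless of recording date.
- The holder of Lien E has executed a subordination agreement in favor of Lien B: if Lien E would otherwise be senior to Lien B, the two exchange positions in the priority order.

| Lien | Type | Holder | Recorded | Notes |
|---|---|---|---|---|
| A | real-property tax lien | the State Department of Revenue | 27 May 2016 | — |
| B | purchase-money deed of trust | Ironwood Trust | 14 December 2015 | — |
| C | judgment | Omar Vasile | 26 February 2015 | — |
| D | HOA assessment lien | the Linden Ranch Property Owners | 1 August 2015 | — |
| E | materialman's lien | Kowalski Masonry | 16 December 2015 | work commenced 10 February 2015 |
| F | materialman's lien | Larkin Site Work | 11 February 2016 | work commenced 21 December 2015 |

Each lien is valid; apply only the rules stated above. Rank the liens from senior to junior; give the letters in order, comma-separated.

D, B, C, E, F, A

Adjusting effective dates: B relates back to the deed date 25 November 2015; E's effective date is 10 February 2015, when work began; F relates back to 21 December 2015 (work commenced).
D is an HOA assessment lien, so it outranks all other liens regardless of date.
Remaining liens by effective date: E (10 February 2015), C (26 February 2015), B (25 November 2015), F (21 December 2015), A (27 May 2016).
E would otherwise be senior to B, so under the subordination agreement E and B exchange positions.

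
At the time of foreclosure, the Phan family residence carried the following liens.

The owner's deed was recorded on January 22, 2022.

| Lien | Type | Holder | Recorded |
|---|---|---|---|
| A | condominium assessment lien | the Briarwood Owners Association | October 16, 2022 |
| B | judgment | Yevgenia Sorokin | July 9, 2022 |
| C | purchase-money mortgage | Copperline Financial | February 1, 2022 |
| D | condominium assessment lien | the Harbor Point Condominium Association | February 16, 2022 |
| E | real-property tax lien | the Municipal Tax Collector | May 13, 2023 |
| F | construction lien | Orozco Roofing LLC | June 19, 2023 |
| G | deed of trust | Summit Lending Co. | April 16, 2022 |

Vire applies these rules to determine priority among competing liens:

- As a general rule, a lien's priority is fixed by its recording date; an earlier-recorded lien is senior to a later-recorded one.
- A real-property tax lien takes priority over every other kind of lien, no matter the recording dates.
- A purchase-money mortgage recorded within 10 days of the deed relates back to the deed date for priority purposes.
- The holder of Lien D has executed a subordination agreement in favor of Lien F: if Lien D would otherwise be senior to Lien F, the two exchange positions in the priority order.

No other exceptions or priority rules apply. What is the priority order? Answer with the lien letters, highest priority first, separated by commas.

Effective dates after the stated exceptions: C was recorded within the 10-day window, so its effective date is the deed date January 22, 2022.
E is a real-property tax lien, so it outranks all other liens regardless of date.
The other liens, earliest effective date first: C (January 22, 2022), D (February 16, 2022), G (April 16, 2022), B (July 9, 2022), A (October 16, 2022), F (June 19, 2023).
D is senior to F before the subordination, so the two trade places.

E, C, F, G, B, A, D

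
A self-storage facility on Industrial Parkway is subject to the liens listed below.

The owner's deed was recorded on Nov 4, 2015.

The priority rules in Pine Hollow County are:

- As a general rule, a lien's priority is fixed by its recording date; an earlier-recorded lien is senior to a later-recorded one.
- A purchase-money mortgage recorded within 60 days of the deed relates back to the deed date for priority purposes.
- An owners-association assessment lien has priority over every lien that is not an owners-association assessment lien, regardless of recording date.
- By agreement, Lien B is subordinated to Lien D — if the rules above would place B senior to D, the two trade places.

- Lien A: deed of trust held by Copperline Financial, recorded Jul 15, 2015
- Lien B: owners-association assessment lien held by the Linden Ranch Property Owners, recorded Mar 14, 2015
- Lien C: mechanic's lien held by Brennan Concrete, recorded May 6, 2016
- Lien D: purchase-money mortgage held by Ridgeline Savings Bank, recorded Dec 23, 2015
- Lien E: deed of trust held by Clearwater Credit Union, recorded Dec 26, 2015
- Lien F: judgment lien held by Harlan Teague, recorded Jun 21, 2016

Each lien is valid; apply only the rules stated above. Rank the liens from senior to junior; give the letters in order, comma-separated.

First, effective dates: D relates back to the deed date Nov 4, 2015.
B, as an owners-association assessment lien, has superpriority and ranks first.
Remaining liens by effective date: A (Jul 15, 2015), D (Nov 4, 2015), E (Dec 26, 2015), C (May 6, 2016), F (Jun 21, 2016).
The subordination applies — B was senior to D — so B and D swap.

D, A, B, E, C, F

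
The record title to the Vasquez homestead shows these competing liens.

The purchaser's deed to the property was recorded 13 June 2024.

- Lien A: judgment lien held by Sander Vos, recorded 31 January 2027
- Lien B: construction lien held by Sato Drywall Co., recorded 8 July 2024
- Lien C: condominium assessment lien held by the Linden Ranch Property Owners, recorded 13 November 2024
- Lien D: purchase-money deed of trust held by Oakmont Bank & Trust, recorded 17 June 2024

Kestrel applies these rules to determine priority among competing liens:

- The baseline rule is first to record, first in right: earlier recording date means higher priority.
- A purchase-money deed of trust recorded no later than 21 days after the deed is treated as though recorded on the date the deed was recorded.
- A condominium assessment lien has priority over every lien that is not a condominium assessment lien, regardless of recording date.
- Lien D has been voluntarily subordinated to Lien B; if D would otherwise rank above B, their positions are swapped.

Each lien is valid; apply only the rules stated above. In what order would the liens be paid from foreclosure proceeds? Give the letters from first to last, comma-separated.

C, B, D, A

Adjusting effective dates: D relates back to the deed date 13 June 2024.
C, as a condominium assessment lien, has superpriority and ranks first.
Ordering the rest by effective date: D (13 June 2024), B (8 July 2024), A (31 January 2027).
Because D would otherwise rank above B, the subordination swaps them.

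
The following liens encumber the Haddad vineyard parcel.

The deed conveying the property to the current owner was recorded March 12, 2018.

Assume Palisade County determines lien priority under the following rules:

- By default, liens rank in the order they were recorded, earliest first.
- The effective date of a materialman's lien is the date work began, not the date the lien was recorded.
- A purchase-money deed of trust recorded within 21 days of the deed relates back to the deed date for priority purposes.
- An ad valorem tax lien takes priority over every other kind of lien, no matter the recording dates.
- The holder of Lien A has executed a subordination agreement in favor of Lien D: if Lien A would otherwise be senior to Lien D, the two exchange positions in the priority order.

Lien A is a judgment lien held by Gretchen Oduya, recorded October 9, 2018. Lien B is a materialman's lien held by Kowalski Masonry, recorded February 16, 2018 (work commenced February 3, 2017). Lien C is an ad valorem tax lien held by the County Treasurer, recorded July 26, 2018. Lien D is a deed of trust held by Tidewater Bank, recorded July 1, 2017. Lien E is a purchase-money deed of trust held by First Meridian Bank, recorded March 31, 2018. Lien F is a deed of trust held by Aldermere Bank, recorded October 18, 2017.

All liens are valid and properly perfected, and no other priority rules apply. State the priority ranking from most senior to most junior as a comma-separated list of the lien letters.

Effective dates after the stated exceptions: B is treated as recorded February 3, 2017, the work-commencement date; E was recorded within the 21-day window, so its effective date is the deed date March 12, 2018.
C is an ad valorem tax lien and takes priority over every other lien.
Among the remaining liens, by effective date: B (February 3, 2017), D (July 1, 2017), F (October 18, 2017), E (March 12, 2018), A (October 9, 2018).
A is already junior to D, so the subordination agreement changes nothing.

C, B, D, F, E, A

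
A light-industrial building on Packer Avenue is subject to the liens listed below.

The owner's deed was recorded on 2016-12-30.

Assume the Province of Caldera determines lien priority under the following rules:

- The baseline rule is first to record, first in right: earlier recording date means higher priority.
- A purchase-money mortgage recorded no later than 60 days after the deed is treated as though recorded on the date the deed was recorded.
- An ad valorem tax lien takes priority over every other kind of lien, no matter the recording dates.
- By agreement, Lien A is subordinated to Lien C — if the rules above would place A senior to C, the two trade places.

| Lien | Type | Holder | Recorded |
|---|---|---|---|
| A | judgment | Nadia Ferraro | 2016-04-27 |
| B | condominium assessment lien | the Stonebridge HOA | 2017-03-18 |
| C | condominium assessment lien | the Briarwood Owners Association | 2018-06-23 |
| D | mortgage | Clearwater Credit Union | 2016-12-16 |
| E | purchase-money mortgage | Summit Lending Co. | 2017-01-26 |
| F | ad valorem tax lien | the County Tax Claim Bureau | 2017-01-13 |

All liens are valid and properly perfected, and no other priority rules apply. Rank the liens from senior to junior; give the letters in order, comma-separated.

First, effective dates: E relates back to the deed date 2016-12-30.
F, as an ad valorem tax lien, has superpriority and ranks first.
Ordering the rest by effective date: A (2016-04-27), D (2016-12-16), E (2016-12-30), B (2017-03-18), C (2018-06-23).
Because A would otherwise rank above C, the subordination swaps them.

F, C, D, E, B, A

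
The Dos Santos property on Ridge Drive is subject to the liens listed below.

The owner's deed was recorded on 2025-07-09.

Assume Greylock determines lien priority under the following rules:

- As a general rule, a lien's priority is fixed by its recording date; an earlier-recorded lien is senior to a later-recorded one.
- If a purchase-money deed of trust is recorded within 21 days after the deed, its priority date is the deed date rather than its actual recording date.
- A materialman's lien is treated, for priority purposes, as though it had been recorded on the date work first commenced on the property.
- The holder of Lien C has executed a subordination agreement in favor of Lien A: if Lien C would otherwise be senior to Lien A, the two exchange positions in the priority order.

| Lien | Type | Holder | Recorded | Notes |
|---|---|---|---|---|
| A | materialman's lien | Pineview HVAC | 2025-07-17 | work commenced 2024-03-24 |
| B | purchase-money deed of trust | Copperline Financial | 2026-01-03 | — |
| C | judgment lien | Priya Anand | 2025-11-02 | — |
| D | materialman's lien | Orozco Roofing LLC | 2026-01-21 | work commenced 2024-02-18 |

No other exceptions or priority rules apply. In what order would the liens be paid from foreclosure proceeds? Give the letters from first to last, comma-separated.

Effective dates after the stated exceptions: A's effective date is 2024-03-24, when work began; B was recorded 178 days after the deed, outside the 21-day window, so it keeps its recording date; D is treated as recorded 2024-02-18, the work-commencement date.
By effective date: D (2024-02-18), A (2024-03-24), C (2025-11-02), B (2026-01-03).
C is already junior to A, so the subordination agreement changes nothing.

D, A, C, B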